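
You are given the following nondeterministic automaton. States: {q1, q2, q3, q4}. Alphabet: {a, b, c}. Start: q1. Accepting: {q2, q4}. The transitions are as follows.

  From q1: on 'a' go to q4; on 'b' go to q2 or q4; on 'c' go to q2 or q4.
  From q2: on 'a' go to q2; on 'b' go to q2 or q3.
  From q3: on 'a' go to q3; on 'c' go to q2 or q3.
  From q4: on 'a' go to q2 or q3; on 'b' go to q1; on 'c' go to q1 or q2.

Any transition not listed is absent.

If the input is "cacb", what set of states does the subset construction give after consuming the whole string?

Start in {q1}.
Read 'c': q1→{q2, q4}; now {q2, q4}.
Read 'a': q2→{q2}, q4→{q2, q3}; now {q2, q3}.
Read 'c': q2→∅, q3→{q2, q3}; now {q2, q3}.
Read 'b': q2→{q2, q3}, q3→∅; now {q2, q3}.

{q2, q3}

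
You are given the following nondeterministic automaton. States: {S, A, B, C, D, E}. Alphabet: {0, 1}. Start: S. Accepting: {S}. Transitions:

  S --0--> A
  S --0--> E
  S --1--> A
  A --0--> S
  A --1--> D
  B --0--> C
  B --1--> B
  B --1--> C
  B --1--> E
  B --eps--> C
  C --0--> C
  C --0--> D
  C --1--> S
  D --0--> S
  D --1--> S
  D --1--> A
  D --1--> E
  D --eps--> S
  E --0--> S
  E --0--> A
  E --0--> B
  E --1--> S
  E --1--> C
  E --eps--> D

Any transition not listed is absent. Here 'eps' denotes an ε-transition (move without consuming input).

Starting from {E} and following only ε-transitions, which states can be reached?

{S, D, E}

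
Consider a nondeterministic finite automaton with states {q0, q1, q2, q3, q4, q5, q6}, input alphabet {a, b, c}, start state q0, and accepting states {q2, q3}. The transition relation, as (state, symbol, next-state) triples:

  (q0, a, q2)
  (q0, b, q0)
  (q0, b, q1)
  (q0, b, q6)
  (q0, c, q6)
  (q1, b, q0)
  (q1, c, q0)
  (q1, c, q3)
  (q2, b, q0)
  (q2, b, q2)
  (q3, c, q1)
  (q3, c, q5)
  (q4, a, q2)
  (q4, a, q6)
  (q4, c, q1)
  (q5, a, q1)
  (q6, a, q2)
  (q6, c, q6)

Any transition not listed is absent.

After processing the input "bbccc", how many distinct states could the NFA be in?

Start in {q0}.
Read 'b': q0→{q0, q1, q6}; now {q0, q1, q6}.
Read 'b': q0→{q0, q1, q6}, q1→{q0}, q6→∅; now {q0, q1, q6}.
Read 'c': q0→{q6}, q1→{q0, q3}, q6→{q6}; now {q0, q3, q6}.
Read 'c': q0→{q6}, q3→{q1, q5}, q6→{q6}; now {q1, q5, q6}.
Read 'c': q1→{q0, q3}, q5→∅, q6→{q6}; now {q0, q3, q6}.
That set has 3 states.

3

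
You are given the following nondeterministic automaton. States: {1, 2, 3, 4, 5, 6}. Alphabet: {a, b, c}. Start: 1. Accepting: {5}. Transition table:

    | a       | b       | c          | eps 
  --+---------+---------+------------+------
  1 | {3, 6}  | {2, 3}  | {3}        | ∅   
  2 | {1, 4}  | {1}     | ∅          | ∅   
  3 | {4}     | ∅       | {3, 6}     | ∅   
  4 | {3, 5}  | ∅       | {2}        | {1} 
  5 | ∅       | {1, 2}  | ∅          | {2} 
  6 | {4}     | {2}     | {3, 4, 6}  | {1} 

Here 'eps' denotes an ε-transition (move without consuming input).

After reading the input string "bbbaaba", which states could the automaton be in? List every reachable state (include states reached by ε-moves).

Start in {1}.
Read 'b': {1} → {2, 3}.
Read 'b': {2, 3} → {1}.
Read 'b': {1} → {2, 3}.
Read 'a': {2, 3} → {1, 4}.
Read 'a': {1, 4} → {1, 2, 3, 5, 6}.
Read 'b': {1, 2, 3, 5, 6} → {1, 2, 3}.
Read 'a': {1, 2, 3} → {1, 3, 4, 6}.

{1, 3, 4, 6}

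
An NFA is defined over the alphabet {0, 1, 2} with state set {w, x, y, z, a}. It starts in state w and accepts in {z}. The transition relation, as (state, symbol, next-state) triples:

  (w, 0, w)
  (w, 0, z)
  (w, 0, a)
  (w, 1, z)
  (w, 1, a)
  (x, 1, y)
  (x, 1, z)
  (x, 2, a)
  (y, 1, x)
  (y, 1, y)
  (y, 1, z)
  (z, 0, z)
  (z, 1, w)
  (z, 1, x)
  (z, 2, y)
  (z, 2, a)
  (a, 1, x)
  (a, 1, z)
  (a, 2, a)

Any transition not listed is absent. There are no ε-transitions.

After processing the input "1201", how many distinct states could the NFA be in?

0

Start in {w}.
Read '1': {w} → {z, a}.
Read '2': {z, a} → {y, a}.
Read '0': {y, a} → ∅.
The set is empty and remains empty for the remaining 1 symbol.
That set has 0 states.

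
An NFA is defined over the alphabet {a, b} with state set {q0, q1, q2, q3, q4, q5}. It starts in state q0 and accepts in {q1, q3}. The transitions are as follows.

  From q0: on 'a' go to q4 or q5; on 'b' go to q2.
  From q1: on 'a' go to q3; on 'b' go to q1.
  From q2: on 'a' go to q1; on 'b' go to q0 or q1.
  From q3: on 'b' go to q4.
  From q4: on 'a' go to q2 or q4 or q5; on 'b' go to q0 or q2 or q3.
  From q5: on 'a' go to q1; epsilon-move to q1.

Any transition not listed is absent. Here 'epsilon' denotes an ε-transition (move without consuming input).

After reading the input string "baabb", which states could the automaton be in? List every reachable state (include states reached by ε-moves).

{q0, q2, q3}

Start in {q0}.
Read 'b': q0→{q2}; now {q2}.
Read 'a': q2→{q1}; now {q1}.
Read 'a': q1→{q3}; now {q3}.
Read 'b': q3→{q4}; now {q4}.
Read 'b': q4→{q0, q2, q3}; now {q0, q2, q3}.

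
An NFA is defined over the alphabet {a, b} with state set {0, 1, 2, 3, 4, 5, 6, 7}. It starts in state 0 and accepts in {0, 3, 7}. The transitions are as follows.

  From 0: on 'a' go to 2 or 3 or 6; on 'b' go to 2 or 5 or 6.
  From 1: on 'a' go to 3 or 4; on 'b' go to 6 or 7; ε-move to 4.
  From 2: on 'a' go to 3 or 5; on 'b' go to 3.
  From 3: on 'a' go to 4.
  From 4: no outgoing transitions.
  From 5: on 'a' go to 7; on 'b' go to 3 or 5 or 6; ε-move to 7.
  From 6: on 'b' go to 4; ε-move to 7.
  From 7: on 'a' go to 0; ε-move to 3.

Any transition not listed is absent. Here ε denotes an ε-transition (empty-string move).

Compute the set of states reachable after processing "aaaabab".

{2, 3, 5, 6, 7}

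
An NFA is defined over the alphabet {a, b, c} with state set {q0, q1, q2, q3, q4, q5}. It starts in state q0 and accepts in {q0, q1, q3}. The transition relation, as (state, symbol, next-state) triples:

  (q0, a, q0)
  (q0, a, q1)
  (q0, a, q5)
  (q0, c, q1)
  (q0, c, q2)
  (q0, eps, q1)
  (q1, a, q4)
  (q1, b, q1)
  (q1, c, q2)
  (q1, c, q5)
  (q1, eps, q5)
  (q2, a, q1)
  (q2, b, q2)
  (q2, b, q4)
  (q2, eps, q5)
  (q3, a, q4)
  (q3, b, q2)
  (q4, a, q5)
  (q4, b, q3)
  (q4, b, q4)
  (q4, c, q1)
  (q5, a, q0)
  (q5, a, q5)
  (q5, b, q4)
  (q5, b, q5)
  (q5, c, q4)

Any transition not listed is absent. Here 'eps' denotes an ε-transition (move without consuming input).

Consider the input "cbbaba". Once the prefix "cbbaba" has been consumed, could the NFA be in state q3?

No

Start: ε-closure({q0}) = {q0, q1, q5}.
Read 'c': {q0, q1, q5} → {q1, q2, q4, q5}.
Read 'b': {q1, q2, q4, q5} → {q1, q2, q3, q4, q5}.
Read 'b': {q1, q2, q3, q4, q5} → {q1, q2, q3, q4, q5}.
Read 'a': {q1, q2, q3, q4, q5} → {q0, q1, q4, q5}.
Read 'b': {q0, q1, q4, q5} → {q1, q3, q4, q5}.
Read 'a': {q1, q3, q4, q5} → {q0, q1, q4, q5}.
State q3 is not in {q0, q1, q4, q5}.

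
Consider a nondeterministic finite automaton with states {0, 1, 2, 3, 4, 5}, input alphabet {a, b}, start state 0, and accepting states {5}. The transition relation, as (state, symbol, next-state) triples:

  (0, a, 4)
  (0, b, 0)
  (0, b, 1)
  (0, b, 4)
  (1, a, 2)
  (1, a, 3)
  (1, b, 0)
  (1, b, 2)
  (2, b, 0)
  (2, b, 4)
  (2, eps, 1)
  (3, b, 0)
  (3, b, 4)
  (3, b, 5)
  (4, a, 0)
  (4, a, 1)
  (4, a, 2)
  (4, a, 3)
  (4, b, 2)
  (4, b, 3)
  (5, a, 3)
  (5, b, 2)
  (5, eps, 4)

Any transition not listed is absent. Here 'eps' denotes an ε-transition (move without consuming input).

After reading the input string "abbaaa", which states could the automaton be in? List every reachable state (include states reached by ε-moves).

Start in {0}.
Read 'a': {0} → {4}.
Read 'b': {4} → {1, 2, 3}.
Read 'b': {1, 2, 3} → {0, 1, 2, 4, 5}.
Read 'a': {0, 1, 2, 4, 5} → {0, 1, 2, 3, 4}.
Read 'a': {0, 1, 2, 3, 4} → {0, 1, 2, 3, 4}.
Read 'a': {0, 1, 2, 3, 4} → {0, 1, 2, 3, 4}.

{0, 1, 2, 3, 4}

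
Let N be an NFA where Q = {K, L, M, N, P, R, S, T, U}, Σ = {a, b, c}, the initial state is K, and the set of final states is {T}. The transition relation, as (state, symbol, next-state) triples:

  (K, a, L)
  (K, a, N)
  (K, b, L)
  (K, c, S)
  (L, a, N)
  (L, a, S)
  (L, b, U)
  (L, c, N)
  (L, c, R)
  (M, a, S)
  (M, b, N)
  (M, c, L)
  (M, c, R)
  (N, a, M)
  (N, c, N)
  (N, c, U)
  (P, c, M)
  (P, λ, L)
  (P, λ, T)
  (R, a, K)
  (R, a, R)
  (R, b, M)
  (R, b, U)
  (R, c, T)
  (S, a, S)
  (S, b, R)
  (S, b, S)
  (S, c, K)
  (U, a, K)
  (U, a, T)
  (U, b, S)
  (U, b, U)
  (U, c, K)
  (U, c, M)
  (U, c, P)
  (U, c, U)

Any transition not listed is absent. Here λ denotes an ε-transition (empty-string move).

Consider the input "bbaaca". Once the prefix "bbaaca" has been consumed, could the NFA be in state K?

Yes

Start in {K}.
Read 'b': K→{L}; now {L}.
Read 'b': L→{U}; now {U}.
Read 'a': U→{K, T}; now {K, T}.
Read 'a': K→{L, N}, T→∅; now {L, N}.
Read 'c': L→{N, R}, N→{N, U}; now {N, R, U}.
Read 'a': N→{M}, R→{K, R}, U→{K, T}; now {K, M, R, T}.
State K is in {K, M, R, T}.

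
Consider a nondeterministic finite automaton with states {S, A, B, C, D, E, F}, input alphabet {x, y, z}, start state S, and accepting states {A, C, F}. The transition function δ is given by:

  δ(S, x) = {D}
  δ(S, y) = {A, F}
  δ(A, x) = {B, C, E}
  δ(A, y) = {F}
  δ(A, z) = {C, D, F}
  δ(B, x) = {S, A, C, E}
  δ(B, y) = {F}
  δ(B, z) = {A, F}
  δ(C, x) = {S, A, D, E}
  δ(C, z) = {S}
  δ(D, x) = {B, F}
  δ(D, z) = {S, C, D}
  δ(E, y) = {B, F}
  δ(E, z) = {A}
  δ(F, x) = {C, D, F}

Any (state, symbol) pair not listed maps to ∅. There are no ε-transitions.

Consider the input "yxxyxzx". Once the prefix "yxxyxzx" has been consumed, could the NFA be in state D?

Start in {S}.
Read 'y': S→{A, F}; now {A, F}.
Read 'x': A→{B, C, E}, F→{C, D, F}; now {B, C, D, E, F}.
Read 'x': B→{S, A, C, E}, C→{S, A, D, E}, D→{B, F}, E→∅, F→{C, D, F}; now {S, A, B, C, D, E, F}.
Read 'y': S→{A, F}, A→{F}, B→{F}, C→∅, D→∅, E→{B, F}, F→∅; now {A, B, F}.
Read 'x': A→{B, C, E}, B→{S, A, C, E}, F→{C, D, F}; now {S, A, B, C, D, E, F}.
Read 'z': S→∅, A→{C, D, F}, B→{A, F}, C→{S}, D→{S, C, D}, E→{A}, F→∅; now {S, A, C, D, F}.
Read 'x': S→{D}, A→{B, C, E}, C→{S, A, D, E}, D→{B, F}, F→{C, D, F}; now {S, A, B, C, D, E, F}.
State D is in {S, A, B, C, D, E, F}.

Yes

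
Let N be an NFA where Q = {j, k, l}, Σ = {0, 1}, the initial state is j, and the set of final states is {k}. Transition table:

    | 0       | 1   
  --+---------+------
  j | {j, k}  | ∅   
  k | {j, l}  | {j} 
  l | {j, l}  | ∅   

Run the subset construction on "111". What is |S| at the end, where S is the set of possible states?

0

Start in {j}.
Read '1': {j} → ∅.
The set is empty and remains empty for the remaining 2 symbols.
That set has 0 states.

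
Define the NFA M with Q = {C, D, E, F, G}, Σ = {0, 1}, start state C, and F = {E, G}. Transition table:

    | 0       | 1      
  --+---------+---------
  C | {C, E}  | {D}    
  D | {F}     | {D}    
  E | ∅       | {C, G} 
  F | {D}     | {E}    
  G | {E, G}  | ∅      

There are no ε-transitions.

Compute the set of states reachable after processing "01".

{C, D, G}

Start in {C}.
Read '0': C→{C, E}; now {C, E}.
Read '1': C→{D}, E→{C, G}; now {C, D, G}.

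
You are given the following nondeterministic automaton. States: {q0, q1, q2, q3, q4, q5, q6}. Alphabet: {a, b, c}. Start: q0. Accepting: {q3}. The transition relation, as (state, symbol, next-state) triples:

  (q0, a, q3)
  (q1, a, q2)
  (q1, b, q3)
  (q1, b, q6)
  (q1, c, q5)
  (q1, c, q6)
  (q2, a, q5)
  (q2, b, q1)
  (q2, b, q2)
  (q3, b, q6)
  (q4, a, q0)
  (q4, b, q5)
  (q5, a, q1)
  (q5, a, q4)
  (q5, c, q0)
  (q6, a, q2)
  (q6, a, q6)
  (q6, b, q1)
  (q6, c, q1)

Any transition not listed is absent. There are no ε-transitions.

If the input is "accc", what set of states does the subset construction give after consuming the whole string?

Start in {q0}.
Read 'a': {q0} → {q3}.
Read 'c': {q3} → ∅.
The set is empty and remains empty for the remaining 2 symbols.

∅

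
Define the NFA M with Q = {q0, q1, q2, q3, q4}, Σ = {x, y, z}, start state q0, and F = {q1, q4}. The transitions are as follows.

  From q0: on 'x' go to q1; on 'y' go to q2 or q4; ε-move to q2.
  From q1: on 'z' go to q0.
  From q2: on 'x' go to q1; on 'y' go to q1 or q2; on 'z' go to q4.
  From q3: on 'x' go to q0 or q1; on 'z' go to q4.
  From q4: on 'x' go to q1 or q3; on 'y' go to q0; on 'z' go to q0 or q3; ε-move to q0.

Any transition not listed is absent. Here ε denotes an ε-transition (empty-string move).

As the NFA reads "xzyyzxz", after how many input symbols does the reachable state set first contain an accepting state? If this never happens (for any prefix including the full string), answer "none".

1

Start: ε-closure({q0}) = {q0, q2}.
Read 'x': {q0, q2} → {q1}.
None of the earlier sets intersect F, but {q1} does.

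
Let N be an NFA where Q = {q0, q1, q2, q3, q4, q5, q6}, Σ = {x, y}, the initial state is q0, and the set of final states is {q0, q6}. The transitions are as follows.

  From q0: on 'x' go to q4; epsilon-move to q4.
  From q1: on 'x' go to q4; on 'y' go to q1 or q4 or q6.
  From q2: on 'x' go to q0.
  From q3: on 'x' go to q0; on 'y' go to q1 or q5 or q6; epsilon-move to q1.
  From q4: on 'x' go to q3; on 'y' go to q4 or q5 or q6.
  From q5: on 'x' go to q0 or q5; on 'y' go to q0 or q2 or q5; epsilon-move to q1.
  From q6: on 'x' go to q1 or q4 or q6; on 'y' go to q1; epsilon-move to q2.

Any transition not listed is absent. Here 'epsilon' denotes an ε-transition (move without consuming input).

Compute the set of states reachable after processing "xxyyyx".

{q0, q1, q2, q3, q4, q5, q6}

Start: ε-closure({q0}) = {q0, q4}.
Read 'x': q0→{q4}, q4→{q3}; union {q3, q4}; ε-closure = {q1, q3, q4}.
Read 'x': q1→{q4}, q3→{q0}, q4→{q3}; union {q0, q3, q4}; ε-closure = {q0, q1, q3, q4}.
Read 'y': q0→∅, q1→{q1, q4, q6}, q3→{q1, q5, q6}, q4→{q4, q5, q6}; union {q1, q4, q5, q6}; ε-closure = {q1, q2, q4, q5, q6}.
Read 'y': q1→{q1, q4, q6}, q2→∅, q4→{q4, q5, q6}, q5→{q0, q2, q5}, q6→{q1}; now {q0, q1, q2, q4, q5, q6}.
Read 'y': q0→∅, q1→{q1, q4, q6}, q2→∅, q4→{q4, q5, q6}, q5→{q0, q2, q5}, q6→{q1}; now {q0, q1, q2, q4, q5, q6}.
Read 'x': q0→{q4}, q1→{q4}, q2→{q0}, q4→{q3}, q5→{q0, q5}, q6→{q1, q4, q6}; union {q0, q1, q3, q4, q5, q6}; ε-closure = {q0, q1, q2, q3, q4, q5, q6}.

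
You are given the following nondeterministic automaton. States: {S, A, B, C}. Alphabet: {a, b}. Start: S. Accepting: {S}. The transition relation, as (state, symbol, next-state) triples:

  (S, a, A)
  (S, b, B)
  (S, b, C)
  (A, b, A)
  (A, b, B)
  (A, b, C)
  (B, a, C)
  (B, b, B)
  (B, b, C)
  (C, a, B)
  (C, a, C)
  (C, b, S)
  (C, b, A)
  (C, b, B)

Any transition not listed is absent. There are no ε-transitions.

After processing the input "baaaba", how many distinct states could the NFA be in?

Start in {S}.
Read 'b': S→{B, C}; now {B, C}.
Read 'a': B→{C}, C→{B, C}; now {B, C}.
Read 'a': B→{C}, C→{B, C}; now {B, C}.
Read 'a': B→{C}, C→{B, C}; now {B, C}.
Read 'b': B→{B, C}, C→{S, A, B}; now {S, A, B, C}.
Read 'a': S→{A}, A→∅, B→{C}, C→{B, C}; now {A, B, C}.
That set has 3 states.

3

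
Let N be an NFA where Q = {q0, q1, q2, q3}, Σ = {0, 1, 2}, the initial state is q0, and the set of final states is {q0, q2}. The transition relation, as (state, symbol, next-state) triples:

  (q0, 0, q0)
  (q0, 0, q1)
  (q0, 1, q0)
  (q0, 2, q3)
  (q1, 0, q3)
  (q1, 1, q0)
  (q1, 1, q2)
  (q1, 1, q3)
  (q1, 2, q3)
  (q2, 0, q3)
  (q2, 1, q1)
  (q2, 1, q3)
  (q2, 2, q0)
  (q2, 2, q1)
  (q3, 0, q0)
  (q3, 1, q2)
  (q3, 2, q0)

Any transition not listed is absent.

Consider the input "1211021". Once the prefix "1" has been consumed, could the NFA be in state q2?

Start in {q0}.
Read '1': q0→{q0}; now {q0}.
State q2 is not in {q0}.

No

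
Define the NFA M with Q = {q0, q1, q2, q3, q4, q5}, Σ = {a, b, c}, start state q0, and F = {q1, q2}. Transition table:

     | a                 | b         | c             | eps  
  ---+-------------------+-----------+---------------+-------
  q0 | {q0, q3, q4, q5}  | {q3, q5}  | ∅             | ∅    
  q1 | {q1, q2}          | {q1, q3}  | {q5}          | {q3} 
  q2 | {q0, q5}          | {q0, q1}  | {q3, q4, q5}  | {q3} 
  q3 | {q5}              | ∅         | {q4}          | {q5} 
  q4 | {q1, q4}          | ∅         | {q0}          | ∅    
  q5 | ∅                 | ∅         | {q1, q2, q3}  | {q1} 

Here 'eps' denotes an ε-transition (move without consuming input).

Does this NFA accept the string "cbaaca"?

No

Start in {q0}.
Read 'c': {q0} → ∅.
The set is empty and remains empty for the remaining 5 symbols.
The final set ∅ contains no accepting state.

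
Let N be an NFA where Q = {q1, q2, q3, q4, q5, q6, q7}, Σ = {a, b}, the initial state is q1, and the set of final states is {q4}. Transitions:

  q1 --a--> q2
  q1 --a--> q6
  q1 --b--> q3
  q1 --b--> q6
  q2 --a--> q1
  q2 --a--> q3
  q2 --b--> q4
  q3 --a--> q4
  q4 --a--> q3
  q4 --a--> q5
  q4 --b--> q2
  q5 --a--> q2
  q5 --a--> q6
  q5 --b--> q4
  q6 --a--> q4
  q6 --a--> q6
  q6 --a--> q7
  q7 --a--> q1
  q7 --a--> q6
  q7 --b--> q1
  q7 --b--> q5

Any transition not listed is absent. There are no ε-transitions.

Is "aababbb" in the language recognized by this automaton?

Yes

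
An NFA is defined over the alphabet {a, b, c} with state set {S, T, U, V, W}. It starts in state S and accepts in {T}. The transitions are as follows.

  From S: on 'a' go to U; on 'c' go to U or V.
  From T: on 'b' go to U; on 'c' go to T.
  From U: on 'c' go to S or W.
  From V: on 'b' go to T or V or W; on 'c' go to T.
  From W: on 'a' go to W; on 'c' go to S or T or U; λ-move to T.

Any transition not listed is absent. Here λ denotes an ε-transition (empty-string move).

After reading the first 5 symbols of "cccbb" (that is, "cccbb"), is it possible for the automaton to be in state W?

Yes

Start in {S}.
Read 'c': {S} → {U, V}.
Read 'c': {U, V} → {S, T, W}.
Read 'c': {S, T, W} → {S, T, U, V}.
Read 'b': {S, T, U, V} → {T, U, V, W}.
Read 'b': {T, U, V, W} → {T, U, V, W}.
State W is in {T, U, V, W}.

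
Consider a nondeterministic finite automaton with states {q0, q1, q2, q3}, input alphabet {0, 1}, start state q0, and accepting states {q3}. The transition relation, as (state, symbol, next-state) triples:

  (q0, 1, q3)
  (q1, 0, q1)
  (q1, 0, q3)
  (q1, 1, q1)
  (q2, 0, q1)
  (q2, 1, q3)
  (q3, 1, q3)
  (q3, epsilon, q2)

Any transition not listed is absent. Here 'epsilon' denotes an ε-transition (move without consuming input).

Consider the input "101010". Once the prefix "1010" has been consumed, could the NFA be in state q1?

Start in {q0}.
Read '1': {q0} → {q2, q3}.
Read '0': {q2, q3} → {q1}.
Read '1': {q1} → {q1}.
Read '0': {q1} → {q1, q2, q3}.
State q1 is in {q1, q2, q3}.

Yes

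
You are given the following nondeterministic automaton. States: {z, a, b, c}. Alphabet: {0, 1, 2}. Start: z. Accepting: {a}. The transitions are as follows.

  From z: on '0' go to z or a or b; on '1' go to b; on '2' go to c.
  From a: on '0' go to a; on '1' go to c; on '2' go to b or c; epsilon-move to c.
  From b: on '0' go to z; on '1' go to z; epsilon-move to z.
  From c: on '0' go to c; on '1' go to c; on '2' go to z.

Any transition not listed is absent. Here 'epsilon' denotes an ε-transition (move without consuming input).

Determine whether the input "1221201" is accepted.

No

Start in {z}.
Read '1': {z} → {z, b}.
Read '2': {z, b} → {c}.
Read '2': {c} → {z}.
Read '1': {z} → {z, b}.
Read '2': {z, b} → {c}.
Read '0': {c} → {c}.
Read '1': {c} → {c}.
The final set {c} contains no accepting state.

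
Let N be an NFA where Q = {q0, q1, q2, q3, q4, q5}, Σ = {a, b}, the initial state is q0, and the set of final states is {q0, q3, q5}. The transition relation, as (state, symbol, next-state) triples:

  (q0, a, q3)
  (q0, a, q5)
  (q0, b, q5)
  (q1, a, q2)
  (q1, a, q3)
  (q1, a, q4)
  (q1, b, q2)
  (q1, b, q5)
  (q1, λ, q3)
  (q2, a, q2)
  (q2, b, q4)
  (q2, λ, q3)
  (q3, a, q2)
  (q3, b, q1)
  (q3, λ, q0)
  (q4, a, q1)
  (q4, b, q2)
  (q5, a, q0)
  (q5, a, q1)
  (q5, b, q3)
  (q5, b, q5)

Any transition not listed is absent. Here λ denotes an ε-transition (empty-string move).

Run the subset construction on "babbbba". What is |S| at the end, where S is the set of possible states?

6

Start in {q0}.
Read 'b': q0→{q5}; now {q5}.
Read 'a': q5→{q0, q1}; union {q0, q1}; ε-closure = {q0, q1, q3}.
Read 'b': q0→{q5}, q1→{q2, q5}, q3→{q1}; union {q1, q2, q5}; ε-closure = {q0, q1, q2, q3, q5}.
Read 'b': q0→{q5}, q1→{q2, q5}, q2→{q4}, q3→{q1}, q5→{q3, q5}; union {q1, q2, q3, q4, q5}; ε-closure = {q0, q1, q2, q3, q4, q5}.
Read 'b': q0→{q5}, q1→{q2, q5}, q2→{q4}, q3→{q1}, q4→{q2}, q5→{q3, q5}; union {q1, q2, q3, q4, q5}; ε-closure = {q0, q1, q2, q3, q4, q5}.
Read 'b': q0→{q5}, q1→{q2, q5}, q2→{q4}, q3→{q1}, q4→{q2}, q5→{q3, q5}; union {q1, q2, q3, q4, q5}; ε-closure = {q0, q1, q2, q3, q4, q5}.
Read 'a': q0→{q3, q5}, q1→{q2, q3, q4}, q2→{q2}, q3→{q2}, q4→{q1}, q5→{q0, q1}; now {q0, q1, q2, q3, q4, q5}.
That set has 6 states.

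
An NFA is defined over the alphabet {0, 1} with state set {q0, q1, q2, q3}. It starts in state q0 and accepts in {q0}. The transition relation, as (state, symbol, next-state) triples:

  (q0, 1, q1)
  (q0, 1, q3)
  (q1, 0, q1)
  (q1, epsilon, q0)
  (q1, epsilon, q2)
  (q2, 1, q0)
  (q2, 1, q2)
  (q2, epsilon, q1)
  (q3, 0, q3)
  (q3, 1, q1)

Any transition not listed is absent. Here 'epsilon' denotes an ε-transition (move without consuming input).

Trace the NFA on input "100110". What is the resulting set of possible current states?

{q0, q1, q2, q3}

Start in {q0}.
Read '1': {q0} → {q0, q1, q2, q3}.
Read '0': {q0, q1, q2, q3} → {q0, q1, q2, q3}.
Read '0': {q0, q1, q2, q3} → {q0, q1, q2, q3}.
Read '1': {q0, q1, q2, q3} → {q0, q1, q2, q3}.
Read '1': {q0, q1, q2, q3} → {q0, q1, q2, q3}.
Read '0': {q0, q1, q2, q3} → {q0, q1, q2, q3}.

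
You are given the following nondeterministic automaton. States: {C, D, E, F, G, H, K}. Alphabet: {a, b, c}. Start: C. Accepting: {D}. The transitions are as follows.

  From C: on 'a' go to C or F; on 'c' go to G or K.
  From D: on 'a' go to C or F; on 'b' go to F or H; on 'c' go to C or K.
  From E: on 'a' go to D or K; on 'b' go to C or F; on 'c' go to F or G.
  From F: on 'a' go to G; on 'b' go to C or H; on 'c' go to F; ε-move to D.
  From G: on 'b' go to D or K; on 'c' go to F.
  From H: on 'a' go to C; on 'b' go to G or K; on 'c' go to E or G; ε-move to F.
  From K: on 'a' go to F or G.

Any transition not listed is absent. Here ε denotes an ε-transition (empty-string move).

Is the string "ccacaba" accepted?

Start in {C}.
Read 'c': C→{G, K}; now {G, K}.
Read 'c': G→{F}, K→∅; union {F}; ε-closure = {D, F}.
Read 'a': D→{C, F}, F→{G}; union {C, F, G}; ε-closure = {C, D, F, G}.
Read 'c': C→{G, K}, D→{C, K}, F→{F}, G→{F}; union {C, F, G, K}; ε-closure = {C, D, F, G, K}.
Read 'a': C→{C, F}, D→{C, F}, F→{G}, G→∅, K→{F, G}; union {C, F, G}; ε-closure = {C, D, F, G}.
Read 'b': C→∅, D→{F, H}, F→{C, H}, G→{D, K}; now {C, D, F, H, K}.
Read 'a': C→{C, F}, D→{C, F}, F→{G}, H→{C}, K→{F, G}; union {C, F, G}; ε-closure = {C, D, F, G}.
The final set {C, D, F, G} contains the accepting state D.

Yes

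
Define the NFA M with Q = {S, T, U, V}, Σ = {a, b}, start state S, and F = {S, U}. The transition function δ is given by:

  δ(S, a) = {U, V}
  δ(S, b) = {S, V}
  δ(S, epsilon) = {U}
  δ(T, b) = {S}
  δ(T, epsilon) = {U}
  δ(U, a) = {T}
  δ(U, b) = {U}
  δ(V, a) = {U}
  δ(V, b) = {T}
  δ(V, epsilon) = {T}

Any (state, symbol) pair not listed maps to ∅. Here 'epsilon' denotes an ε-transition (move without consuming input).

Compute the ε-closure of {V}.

{T, U, V}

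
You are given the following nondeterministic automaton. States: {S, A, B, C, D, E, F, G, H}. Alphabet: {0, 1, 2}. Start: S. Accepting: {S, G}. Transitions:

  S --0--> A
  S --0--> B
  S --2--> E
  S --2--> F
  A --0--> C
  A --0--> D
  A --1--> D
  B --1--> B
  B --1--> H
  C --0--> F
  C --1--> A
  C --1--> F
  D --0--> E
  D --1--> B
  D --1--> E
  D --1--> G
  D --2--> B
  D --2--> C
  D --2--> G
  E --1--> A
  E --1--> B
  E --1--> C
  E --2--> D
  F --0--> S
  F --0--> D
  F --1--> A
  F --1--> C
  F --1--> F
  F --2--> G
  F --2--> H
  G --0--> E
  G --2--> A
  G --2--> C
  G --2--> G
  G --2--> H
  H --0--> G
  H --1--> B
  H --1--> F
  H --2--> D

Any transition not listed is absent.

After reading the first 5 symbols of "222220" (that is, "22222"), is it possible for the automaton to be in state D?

Yes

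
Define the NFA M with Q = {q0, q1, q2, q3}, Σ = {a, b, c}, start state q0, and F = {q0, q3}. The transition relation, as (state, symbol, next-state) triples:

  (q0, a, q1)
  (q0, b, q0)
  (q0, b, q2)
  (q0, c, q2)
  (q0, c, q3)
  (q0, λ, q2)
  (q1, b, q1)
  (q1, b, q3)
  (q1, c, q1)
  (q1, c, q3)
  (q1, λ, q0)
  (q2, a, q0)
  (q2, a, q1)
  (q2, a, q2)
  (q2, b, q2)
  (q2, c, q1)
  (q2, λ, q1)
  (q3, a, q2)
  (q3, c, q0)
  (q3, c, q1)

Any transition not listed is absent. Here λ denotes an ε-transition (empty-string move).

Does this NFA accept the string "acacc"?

Yes

Start: ε-closure({q0}) = {q0, q1, q2}.
Read 'a': q0→{q1}, q1→∅, q2→{q0, q1, q2}; now {q0, q1, q2}.
Read 'c': q0→{q2, q3}, q1→{q1, q3}, q2→{q1}; union {q1, q2, q3}; ε-closure = {q0, q1, q2, q3}.
Read 'a': q0→{q1}, q1→∅, q2→{q0, q1, q2}, q3→{q2}; now {q0, q1, q2}.
Read 'c': q0→{q2, q3}, q1→{q1, q3}, q2→{q1}; union {q1, q2, q3}; ε-closure = {q0, q1, q2, q3}.
Read 'c': q0→{q2, q3}, q1→{q1, q3}, q2→{q1}, q3→{q0, q1}; now {q0, q1, q2, q3}.
The final set {q0, q1, q2, q3} contains the accepting states q0, q3.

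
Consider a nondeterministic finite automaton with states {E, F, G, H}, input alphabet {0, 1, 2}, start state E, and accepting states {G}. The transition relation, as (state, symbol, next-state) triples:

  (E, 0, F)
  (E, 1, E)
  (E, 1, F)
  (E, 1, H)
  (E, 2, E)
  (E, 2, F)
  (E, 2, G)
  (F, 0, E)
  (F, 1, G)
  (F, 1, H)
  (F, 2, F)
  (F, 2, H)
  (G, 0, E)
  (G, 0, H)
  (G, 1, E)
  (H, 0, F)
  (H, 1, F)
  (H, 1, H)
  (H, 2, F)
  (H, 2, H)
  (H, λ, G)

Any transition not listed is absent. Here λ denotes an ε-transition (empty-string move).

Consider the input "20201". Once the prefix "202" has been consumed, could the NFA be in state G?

Start in {E}.
Read '2': E→{E, F, G}; now {E, F, G}.
Read '0': E→{F}, F→{E}, G→{E, H}; union {E, F, H}; ε-closure = {E, F, G, H}.
Read '2': E→{E, F, G}, F→{F, H}, G→∅, H→{F, H}; now {E, F, G, H}.
State G is in {E, F, G, H}.

Yes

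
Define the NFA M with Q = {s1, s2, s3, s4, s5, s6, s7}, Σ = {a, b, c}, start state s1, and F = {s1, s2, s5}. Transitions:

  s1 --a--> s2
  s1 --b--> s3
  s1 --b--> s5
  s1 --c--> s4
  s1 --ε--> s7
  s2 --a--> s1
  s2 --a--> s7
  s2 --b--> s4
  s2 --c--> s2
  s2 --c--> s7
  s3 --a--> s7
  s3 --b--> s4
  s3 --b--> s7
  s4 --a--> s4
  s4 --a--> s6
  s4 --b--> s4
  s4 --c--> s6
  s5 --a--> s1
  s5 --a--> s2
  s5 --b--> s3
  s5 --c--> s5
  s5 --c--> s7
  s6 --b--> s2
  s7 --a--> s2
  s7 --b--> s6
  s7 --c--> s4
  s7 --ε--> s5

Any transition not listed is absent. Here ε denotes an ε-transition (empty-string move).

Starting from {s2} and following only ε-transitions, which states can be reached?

Begin with {s2}.
No ε-moves leave this set, so the closure equals the set itself.

{s2}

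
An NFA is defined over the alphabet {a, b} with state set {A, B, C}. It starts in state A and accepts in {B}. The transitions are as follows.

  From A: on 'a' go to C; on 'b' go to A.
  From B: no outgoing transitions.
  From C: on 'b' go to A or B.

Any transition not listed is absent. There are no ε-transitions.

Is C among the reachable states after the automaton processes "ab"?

No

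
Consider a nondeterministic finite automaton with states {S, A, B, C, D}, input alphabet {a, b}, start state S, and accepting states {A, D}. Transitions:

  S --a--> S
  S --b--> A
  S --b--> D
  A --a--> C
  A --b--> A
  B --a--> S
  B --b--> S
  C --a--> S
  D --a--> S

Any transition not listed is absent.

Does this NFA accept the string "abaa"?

Start in {S}.
Read 'a': {S} → {S}.
Read 'b': {S} → {A, D}.
Read 'a': {A, D} → {S, C}.
Read 'a': {S, C} → {S}.
The final set {S} contains no accepting state.

No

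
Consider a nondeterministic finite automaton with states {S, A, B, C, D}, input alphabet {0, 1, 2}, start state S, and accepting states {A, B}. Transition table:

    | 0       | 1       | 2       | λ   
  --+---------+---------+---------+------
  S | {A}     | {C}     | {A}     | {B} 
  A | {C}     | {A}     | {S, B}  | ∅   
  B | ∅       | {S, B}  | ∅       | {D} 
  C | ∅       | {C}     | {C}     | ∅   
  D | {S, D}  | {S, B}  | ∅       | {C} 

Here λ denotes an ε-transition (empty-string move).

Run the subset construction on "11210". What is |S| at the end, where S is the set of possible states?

1

Start: ε-closure({S}) = {S, B, C, D}.
Read '1': S→{C}, B→{S, B}, C→{C}, D→{S, B}; union {S, B, C}; ε-closure = {S, B, C, D}.
Read '1': S→{C}, B→{S, B}, C→{C}, D→{S, B}; union {S, B, C}; ε-closure = {S, B, C, D}.
Read '2': S→{A}, B→∅, C→{C}, D→∅; now {A, C}.
Read '1': A→{A}, C→{C}; now {A, C}.
Read '0': A→{C}, C→∅; now {C}.
That set has 1 state.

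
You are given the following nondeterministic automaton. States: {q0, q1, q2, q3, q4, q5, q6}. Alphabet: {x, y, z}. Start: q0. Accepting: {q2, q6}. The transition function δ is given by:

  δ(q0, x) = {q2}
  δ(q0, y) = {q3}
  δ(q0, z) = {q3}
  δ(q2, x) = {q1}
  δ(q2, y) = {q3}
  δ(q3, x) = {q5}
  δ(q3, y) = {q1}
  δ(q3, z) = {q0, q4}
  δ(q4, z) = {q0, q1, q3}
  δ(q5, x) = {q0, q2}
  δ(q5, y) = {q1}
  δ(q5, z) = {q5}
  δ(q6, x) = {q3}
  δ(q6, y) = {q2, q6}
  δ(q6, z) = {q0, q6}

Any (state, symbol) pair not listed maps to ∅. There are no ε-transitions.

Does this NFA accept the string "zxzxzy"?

No

Start in {q0}.
Read 'z': q0→{q3}; now {q3}.
Read 'x': q3→{q5}; now {q5}.
Read 'z': q5→{q5}; now {q5}.
Read 'x': q5→{q0, q2}; now {q0, q2}.
Read 'z': q0→{q3}, q2→∅; now {q3}.
Read 'y': q3→{q1}; now {q1}.
The final set {q1} contains no accepting state.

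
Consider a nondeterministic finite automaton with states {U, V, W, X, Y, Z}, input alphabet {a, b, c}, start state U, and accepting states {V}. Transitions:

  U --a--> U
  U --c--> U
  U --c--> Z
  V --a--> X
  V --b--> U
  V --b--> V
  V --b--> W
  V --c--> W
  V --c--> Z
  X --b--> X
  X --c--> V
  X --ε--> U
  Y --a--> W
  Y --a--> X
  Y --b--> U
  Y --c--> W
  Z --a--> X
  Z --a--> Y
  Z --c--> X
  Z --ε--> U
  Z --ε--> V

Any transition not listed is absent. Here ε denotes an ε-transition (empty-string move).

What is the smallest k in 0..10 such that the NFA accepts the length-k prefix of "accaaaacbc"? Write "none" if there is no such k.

Start in {U}.
Read 'a': {U} → {U}.
Read 'c': {U} → {U, V, Z}.
None of the earlier sets intersect F, but {U, V, Z} does.

2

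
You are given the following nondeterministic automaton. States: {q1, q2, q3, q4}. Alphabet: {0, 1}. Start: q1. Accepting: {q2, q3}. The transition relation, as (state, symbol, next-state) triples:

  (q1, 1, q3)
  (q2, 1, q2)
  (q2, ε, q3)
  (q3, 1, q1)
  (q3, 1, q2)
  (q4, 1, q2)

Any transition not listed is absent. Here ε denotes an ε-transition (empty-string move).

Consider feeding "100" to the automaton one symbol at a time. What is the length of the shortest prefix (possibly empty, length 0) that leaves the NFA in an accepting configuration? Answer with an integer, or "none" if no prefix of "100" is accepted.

Start in {q1}.
Read '1': {q1} → {q3}.
None of the earlier sets intersect F, but {q3} does.

1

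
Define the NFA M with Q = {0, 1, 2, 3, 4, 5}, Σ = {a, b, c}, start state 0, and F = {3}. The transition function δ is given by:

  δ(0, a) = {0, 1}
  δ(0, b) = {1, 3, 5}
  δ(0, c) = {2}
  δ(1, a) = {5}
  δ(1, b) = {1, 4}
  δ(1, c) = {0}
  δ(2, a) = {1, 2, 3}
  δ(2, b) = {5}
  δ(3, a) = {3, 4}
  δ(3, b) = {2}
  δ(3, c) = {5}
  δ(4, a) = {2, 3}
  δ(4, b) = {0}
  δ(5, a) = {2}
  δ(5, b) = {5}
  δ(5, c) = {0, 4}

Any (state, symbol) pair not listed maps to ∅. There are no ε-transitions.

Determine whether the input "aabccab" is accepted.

Start in {0}.
Read 'a': {0} → {0, 1}.
Read 'a': {0, 1} → {0, 1, 5}.
Read 'b': {0, 1, 5} → {1, 3, 4, 5}.
Read 'c': {1, 3, 4, 5} → {0, 4, 5}.
Read 'c': {0, 4, 5} → {0, 2, 4}.
Read 'a': {0, 2, 4} → {0, 1, 2, 3}.
Read 'b': {0, 1, 2, 3} → {1, 2, 3, 4, 5}.
The final set {1, 2, 3, 4, 5} contains the accepting state 3.

Yes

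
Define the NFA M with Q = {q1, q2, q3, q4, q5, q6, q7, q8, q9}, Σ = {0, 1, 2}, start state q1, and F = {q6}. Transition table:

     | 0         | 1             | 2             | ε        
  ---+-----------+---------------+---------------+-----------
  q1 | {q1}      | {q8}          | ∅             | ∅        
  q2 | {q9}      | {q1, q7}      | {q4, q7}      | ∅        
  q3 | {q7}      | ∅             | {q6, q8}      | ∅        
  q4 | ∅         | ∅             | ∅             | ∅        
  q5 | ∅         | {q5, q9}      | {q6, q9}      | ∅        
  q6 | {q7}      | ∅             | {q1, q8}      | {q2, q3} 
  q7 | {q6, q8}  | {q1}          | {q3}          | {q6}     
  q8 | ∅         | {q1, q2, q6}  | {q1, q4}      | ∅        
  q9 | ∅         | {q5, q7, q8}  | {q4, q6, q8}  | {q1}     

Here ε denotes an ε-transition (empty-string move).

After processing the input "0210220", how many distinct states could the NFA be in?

0

Start in {q1}.
Read '0': {q1} → {q1}.
Read '2': {q1} → ∅.
The set is empty and remains empty for the remaining 5 symbols.
That set has 0 states.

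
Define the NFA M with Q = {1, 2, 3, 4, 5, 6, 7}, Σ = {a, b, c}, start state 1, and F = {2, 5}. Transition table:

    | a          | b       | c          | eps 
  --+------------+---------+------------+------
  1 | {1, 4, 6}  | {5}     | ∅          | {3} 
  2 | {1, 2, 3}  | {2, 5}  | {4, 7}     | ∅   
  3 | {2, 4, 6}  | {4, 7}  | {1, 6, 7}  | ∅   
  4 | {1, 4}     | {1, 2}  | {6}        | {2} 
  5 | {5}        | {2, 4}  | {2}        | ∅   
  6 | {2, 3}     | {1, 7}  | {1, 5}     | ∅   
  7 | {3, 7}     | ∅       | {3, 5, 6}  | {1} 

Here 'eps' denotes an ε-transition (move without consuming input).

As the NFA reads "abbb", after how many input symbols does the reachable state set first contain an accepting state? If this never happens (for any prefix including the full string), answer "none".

1

Start: ε-closure({1}) = {1, 3}.
Read 'a': {1, 3} → {1, 2, 3, 4, 6}.
None of the earlier sets intersect F, but {1, 2, 3, 4, 6} does.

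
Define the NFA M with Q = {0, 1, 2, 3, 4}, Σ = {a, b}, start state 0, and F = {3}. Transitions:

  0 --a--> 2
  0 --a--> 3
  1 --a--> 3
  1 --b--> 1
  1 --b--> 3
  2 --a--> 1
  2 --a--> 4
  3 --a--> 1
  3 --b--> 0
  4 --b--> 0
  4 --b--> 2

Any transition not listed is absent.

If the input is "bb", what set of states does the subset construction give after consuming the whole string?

∅

Start in {0}.
Read 'b': 0→∅; now ∅.
The set is empty and remains empty for the remaining 1 symbol.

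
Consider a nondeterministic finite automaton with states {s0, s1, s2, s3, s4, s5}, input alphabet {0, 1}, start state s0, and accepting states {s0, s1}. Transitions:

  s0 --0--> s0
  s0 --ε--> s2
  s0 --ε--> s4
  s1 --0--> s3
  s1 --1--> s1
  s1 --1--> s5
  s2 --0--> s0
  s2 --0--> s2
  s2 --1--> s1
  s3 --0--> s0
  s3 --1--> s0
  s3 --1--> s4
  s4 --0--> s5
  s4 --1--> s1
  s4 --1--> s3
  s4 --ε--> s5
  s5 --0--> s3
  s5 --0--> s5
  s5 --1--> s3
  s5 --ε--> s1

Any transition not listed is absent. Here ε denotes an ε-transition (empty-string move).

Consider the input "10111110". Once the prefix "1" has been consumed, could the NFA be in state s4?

No

Start: ε-closure({s0}) = {s0, s1, s2, s4, s5}.
Read '1': s0→∅, s1→{s1, s5}, s2→{s1}, s4→{s1, s3}, s5→{s3}; now {s1, s3, s5}.
State s4 is not in {s1, s3, s5}.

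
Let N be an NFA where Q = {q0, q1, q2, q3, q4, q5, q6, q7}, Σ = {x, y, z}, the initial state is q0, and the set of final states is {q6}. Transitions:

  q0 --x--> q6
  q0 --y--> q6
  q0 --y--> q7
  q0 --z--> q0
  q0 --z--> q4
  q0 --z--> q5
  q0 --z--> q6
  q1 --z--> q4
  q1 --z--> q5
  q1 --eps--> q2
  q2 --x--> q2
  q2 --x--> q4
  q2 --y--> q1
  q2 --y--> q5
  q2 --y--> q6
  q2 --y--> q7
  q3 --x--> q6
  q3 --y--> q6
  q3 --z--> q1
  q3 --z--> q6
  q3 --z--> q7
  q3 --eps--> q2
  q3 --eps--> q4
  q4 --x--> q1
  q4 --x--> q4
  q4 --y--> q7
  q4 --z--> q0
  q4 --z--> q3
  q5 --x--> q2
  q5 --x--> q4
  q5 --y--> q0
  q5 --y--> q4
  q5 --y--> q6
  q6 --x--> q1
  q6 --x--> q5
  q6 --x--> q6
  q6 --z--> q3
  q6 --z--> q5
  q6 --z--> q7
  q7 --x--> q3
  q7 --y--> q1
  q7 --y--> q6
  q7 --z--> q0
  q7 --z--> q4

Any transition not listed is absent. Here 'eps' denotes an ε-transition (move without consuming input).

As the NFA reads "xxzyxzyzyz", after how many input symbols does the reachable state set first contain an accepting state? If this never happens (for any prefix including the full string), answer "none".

Start in {q0}.
Read 'x': {q0} → {q6}.
None of the earlier sets intersect F, but {q6} does.

1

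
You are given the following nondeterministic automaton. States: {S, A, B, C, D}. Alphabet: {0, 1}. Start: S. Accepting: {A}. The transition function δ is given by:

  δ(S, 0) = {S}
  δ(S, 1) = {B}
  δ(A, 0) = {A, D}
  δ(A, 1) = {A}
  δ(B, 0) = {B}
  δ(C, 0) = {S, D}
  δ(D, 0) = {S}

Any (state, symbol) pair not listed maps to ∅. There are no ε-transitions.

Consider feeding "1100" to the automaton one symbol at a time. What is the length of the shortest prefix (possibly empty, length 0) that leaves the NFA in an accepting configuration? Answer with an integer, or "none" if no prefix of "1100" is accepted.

Start in {S}.
Read '1': S→{B}; now {B}.
Read '1': B→∅; now ∅.
The set is empty and remains empty for the remaining 2 symbols.
No reachable set along the way intersects F.

none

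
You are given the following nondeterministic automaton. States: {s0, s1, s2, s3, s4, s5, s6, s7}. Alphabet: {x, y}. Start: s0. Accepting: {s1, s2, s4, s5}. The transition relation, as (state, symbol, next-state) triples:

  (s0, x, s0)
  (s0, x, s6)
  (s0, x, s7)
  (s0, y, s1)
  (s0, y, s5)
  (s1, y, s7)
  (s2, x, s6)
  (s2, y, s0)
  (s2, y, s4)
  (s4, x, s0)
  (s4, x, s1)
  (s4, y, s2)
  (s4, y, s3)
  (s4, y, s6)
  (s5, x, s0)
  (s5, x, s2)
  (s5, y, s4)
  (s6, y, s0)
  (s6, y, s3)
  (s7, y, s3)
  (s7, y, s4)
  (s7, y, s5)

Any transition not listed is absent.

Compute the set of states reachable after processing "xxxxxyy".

Start in {s0}.
Read 'x': s0→{s0, s6, s7}; now {s0, s6, s7}.
Read 'x': s0→{s0, s6, s7}, s6→∅, s7→∅; now {s0, s6, s7}.
Read 'x': s0→{s0, s6, s7}, s6→∅, s7→∅; now {s0, s6, s7}.
Read 'x': s0→{s0, s6, s7}, s6→∅, s7→∅; now {s0, s6, s7}.
Read 'x': s0→{s0, s6, s7}, s6→∅, s7→∅; now {s0, s6, s7}.
Read 'y': s0→{s1, s5}, s6→{s0, s3}, s7→{s3, s4, s5}; now {s0, s1, s3, s4, s5}.
Read 'y': s0→{s1, s5}, s1→{s7}, s3→∅, s4→{s2, s3, s6}, s5→{s4}; now {s1, s2, s3, s4, s5, s6, s7}.

{s1, s2, s3, s4, s5, s6, s7}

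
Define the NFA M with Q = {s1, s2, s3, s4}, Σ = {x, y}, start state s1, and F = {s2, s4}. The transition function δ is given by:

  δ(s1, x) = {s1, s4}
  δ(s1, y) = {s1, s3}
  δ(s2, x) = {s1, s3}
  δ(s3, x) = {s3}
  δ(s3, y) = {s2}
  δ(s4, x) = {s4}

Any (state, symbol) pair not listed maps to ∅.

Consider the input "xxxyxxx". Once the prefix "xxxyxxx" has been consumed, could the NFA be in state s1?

Yes

Start in {s1}.
Read 'x': {s1} → {s1, s4}.
Read 'x': {s1, s4} → {s1, s4}.
Read 'x': {s1, s4} → {s1, s4}.
Read 'y': {s1, s4} → {s1, s3}.
Read 'x': {s1, s3} → {s1, s3, s4}.
Read 'x': {s1, s3, s4} → {s1, s3, s4}.
Read 'x': {s1, s3, s4} → {s1, s3, s4}.
State s1 is in {s1, s3, s4}.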